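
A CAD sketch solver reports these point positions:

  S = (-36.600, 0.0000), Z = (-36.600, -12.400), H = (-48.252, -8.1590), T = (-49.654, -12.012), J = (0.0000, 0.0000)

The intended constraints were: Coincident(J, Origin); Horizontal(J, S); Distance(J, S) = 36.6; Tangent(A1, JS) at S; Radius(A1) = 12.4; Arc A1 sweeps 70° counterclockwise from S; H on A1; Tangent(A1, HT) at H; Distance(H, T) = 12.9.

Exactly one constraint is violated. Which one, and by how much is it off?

Distance(H, T) = 12.9 — off by 8.80.

J = (0.00, 0.00) ✓; J.y = 0.00, S.y = 0.00 ✓; |JS| = 36.60 ✓; ∠(ZS, SJ) = 90.00° ✓; |ZS| = 12.40 ✓; bearing(Z→H) − bearing(Z→S) = 70.00° ✓; |ZH| = 12.40 ✓; ∠(ZH, HT) = 89.99° ✓; |HT| = 4.100 ✗.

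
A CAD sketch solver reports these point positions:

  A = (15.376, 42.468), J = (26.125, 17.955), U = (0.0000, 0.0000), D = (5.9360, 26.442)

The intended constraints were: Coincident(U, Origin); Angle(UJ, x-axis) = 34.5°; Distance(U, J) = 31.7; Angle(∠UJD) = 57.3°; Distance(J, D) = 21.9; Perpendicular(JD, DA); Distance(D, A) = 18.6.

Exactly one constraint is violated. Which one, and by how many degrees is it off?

Perpendicular(JD, DA) — off by 7.70°.

U = (0.00, 0.00) ✓; UJ at 34.50° ✓; |UJ| = 31.70 ✓; ∠UJD = 57.30° ✓; |JD| = 21.90 ✓; ∠(JD, DA) = 97.70° ✗; |DA| = 18.60 ✓.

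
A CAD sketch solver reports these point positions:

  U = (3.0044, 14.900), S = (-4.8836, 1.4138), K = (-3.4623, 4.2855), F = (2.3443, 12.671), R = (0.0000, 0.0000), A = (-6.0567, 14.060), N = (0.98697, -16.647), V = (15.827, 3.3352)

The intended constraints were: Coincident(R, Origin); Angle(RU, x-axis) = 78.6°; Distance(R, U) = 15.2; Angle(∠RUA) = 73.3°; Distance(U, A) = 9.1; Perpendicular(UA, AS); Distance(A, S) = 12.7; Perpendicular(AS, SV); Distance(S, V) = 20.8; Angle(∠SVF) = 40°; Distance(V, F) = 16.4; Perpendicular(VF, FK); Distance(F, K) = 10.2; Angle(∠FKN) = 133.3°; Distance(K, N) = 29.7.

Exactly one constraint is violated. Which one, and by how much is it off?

Distance(K, N) = 29.7 — off by 8.30.

R = (0.00, 0.00) ✓; RU at 78.60° ✓; |RU| = 15.20 ✓; ∠RUA = 73.30° ✓; |UA| = 9.100 ✓; ∠(UA, AS) = 90.00° ✓; |AS| = 12.70 ✓; ∠(AS, SV) = 90.00° ✓; |SV| = 20.80 ✓; ∠SVF = 40.00° ✓; |VF| = 16.40 ✓; ∠(VF, FK) = 90.00° ✓; |FK| = 10.20 ✓; ∠FKN = 133.3° ✓; |KN| = 21.40 ✗.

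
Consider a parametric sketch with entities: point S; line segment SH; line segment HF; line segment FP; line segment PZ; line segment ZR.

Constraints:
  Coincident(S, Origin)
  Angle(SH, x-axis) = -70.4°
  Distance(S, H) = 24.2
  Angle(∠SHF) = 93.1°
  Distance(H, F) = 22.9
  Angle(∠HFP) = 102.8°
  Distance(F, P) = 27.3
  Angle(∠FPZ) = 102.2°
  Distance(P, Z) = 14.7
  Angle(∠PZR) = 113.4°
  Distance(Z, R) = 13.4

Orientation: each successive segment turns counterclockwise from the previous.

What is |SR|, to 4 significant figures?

6.917

S is at the origin; SH runs at -70.4° with length 24.2, so H = (8.118, -22.80). ∠SHF = 93.1° gives HF at 16.50° from the x-axis; with |HF| = 22.9, F = (30.07, -16.29). ∠HFP = 102.8° gives FP at 93.70° from the x-axis; with |FP| = 27.3, P = (28.31, 10.95). ∠FPZ = 102.2° gives PZ at 171.5° from the x-axis; with |PZ| = 14.7, Z = (13.77, 13.12). ∠PZR = 113.4° gives ZR at -121.9° from the x-axis; with |ZR| = 13.4, R = (6.694, 1.746). Then |SR| = |R − S| = 6.917.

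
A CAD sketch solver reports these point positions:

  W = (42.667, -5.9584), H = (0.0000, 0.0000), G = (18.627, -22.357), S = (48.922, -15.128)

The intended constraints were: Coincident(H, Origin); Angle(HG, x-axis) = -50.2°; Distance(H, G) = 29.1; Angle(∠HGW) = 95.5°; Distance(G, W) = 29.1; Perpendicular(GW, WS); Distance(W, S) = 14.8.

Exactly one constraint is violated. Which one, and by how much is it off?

Distance(W, S) = 14.8 — off by 3.70.

H = (0.00, 0.00) ✓; HG at -50.20° ✓; |HG| = 29.10 ✓; ∠HGW = 95.50° ✓; |GW| = 29.10 ✓; ∠(GW, WS) = 90.00° ✓; |WS| = 11.10 ✗.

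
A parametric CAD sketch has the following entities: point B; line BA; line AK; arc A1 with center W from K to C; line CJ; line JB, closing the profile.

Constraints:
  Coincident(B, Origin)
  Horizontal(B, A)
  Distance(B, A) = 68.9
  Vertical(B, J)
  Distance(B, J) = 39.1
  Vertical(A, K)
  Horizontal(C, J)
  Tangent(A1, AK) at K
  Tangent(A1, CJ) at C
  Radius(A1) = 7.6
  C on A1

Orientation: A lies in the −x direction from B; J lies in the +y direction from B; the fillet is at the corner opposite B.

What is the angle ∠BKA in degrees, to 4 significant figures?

65.43°

B is at the origin; BA is horizontal with |BA| = 68.9 and A on the −x side, so A = (-68.90, 0.000). B and J share the same x with |BJ| = 39.1 and J on the +y side, so J = (0.000, 39.10). The virtual corner opposite B is at (-68.90, 39.10). Tangency of A1 to AK means the radius WK is perpendicular to AK and since A1 is tangent to CJ there, WC ⟂ CJ, with radius 7.6, so the center W sits 7.6 in from both sides at W = (-61.30, 31.50). That places the tangent points at K = (-68.90, 31.50) on AK and C = (-61.30, 39.10) on CJ. Then cos ∠BKA = KB·KA / (|KB||KA|), giving 65.43°.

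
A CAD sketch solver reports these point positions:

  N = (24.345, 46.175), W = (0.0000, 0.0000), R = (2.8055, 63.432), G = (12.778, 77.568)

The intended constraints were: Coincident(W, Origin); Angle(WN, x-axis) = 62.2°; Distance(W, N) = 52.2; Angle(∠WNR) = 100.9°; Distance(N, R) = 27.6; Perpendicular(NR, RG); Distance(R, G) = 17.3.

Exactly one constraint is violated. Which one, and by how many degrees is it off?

Perpendicular(NR, RG) — off by 3.50°.

W = (0.00, 0.00) ✓; WN at 62.20° ✓; |WN| = 52.20 ✓; ∠WNR = 100.9° ✓; |NR| = 27.60 ✓; ∠(NR, RG) = 86.50° ✗; |RG| = 17.30 ✓.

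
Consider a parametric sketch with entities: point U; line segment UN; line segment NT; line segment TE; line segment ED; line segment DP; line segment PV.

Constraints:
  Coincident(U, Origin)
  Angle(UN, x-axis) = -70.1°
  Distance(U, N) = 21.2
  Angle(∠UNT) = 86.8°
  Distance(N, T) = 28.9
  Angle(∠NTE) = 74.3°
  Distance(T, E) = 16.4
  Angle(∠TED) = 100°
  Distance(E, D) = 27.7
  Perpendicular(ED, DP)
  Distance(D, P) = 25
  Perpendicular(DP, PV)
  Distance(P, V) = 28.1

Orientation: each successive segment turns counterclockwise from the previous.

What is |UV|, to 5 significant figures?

39.966

ED is perpendicular to DP, so DP runs at -61.200°; with |DP| = 25.0, P = (11.293, -31.067). DP is perpendicular to PV, so PV runs at 28.800°; with |PV| = 28.1, V = (35.917, -17.529). Then |UV| = |V − U| = 39.966.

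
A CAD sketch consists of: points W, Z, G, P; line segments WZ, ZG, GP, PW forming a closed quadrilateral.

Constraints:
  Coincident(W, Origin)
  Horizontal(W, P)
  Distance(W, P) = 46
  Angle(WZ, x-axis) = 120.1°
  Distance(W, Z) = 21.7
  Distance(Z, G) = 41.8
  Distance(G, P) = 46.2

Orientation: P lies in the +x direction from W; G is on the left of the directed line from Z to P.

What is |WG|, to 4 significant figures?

47.73

W is at the origin; WP is horizontal with |WP| = 46.0 and P in +x, so P = (46.0, 0). WZ runs at 120.1° with |WZ| = 21.7, so Z = (-10.88, 18.77). G is determined by |ZG| = 41.8 and |GP| = 46.2 together: it lies at the intersection of circle(Z, 41.8) and circle(P, 46.2). With |ZP| = 59.90, the foot of the radical line on ZP is 26.72 from Z and the perpendicular offset is √(41.8² − 26.72²) = 32.15. Taking the left-of-ZP solution: G = (24.56, 40.93).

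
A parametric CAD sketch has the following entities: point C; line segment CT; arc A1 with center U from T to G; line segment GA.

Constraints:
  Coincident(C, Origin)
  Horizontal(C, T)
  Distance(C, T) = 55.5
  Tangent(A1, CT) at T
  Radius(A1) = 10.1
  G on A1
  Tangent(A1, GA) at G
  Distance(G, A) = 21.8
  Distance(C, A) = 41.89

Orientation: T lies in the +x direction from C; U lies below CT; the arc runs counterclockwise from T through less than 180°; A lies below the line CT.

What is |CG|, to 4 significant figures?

47.27

C is at the origin; C and T share the same y with |CT| = 55.5 and T on the +x side, so T = (55.50, 0.000). Tangency of A1 to CT means the radius UT is perpendicular to CT, so U = T + (0, -10.1) = (55.50, -10.10). Since UG ⟂ GA (tangency), |UA| = √(10.1² + 21.8²) = 24.03 regardless of where G sits on A1. So A lies on both circle(C, 41.89) and circle(U, 24.03); the below-CT intersection is A = (35.12, -22.83). G is the foot of the tangent from A: G = (47.04, -4.577).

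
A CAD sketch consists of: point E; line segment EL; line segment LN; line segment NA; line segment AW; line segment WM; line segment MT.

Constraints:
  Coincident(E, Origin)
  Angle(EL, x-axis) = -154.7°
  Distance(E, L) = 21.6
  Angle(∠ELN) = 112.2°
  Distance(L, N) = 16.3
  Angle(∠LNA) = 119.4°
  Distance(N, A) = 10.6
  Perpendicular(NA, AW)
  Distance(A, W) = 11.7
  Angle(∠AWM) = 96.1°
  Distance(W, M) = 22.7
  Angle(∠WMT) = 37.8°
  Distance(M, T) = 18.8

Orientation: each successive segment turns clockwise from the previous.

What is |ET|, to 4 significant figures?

30.30

E is at the origin; EL runs at -154.7° with length 21.6, so L = (-19.53, -9.231). ∠ELN = 112.2° gives LN at 137.5° from the x-axis; with |LN| = 16.3, N = (-31.55, 1.781). ∠LNA = 119.4° gives NA at 76.90° from the x-axis; with |NA| = 10.6, A = (-29.14, 12.11). The perpendicularity gives AW at right angles to NA, so AW runs at -13.10°; with |AW| = 11.7, W = (-17.75, 9.454). ∠AWM = 96.1° gives WM at -97.00° from the x-axis; with |WM| = 22.7, M = (-20.51, -13.08). ∠WMT = 37.8° gives MT at 120.8° from the x-axis; with |MT| = 18.8, T = (-30.14, 3.071). Then |ET| = |T − E| = 30.30.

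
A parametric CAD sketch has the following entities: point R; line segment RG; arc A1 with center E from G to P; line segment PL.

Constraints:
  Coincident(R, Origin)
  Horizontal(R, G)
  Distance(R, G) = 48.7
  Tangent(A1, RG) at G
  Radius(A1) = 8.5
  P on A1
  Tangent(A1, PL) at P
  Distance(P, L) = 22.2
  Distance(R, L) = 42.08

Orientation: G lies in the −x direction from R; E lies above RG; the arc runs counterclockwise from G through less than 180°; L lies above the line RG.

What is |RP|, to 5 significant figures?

41.119

R is at the origin; R and G share the same y with |RG| = 48.7 and G on the −x side, so G = (-48.700, 0.0000). A1 meets RG tangentially, so EG is at right angles to RG, so E = G + (0, 8.5) = (-48.700, 8.5000). Since EP ⟂ PL (tangency), |EL| = √(8.5² + 22.2²) = 23.772 regardless of where P sits on A1. So L lies on both circle(R, 42.08) and circle(E, 23.772); the above-RG intersection is L = (-32.888, 26.250). P is the foot of the tangent from L: P = (-40.751, 5.4895).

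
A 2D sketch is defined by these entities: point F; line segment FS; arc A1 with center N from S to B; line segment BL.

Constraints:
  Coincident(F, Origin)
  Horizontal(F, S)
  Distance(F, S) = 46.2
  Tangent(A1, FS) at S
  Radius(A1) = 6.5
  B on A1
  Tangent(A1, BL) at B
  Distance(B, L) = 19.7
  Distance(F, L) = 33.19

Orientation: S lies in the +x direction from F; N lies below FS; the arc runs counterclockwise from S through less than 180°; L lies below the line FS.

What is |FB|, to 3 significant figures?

41.3

F is at the origin; FS is horizontal with |FS| = 46.2 and S on the +x side, so S = (46.2, 0.00). A1 meets FS tangentially, so NS is at right angles to FS, so N = S + (0, -6.5) = (46.2, -6.50). Since NB ⟂ BL (tangency), |NL| = √(6.5² + 19.7²) = 20.7 regardless of where B sits on A1. So L lies on both circle(F, 33.19) and circle(N, 20.7); the below-FS intersection is L = (28.4, -17.2). B is the foot of the tangent from L: B = (41.3, -2.25).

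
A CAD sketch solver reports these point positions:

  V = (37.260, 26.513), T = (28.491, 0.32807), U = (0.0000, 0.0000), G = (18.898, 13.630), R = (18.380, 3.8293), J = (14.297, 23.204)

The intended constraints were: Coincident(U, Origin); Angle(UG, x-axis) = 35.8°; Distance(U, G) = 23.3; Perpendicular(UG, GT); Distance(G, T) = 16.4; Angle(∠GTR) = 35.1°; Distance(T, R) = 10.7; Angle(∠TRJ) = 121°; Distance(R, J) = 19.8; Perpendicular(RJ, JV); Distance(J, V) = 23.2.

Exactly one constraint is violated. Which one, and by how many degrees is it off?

Perpendicular(RJ, JV) — off by 3.70°.

U = (0.00, 0.00) ✓; UG at 35.80° ✓; |UG| = 23.30 ✓; ∠(UG, GT) = 90.00° ✓; |GT| = 16.40 ✓; ∠GTR = 35.10° ✓; |TR| = 10.70 ✓; ∠TRJ = 121.0° ✓; |RJ| = 19.80 ✓; ∠(RJ, JV) = 93.70° ✗; |JV| = 23.20 ✓.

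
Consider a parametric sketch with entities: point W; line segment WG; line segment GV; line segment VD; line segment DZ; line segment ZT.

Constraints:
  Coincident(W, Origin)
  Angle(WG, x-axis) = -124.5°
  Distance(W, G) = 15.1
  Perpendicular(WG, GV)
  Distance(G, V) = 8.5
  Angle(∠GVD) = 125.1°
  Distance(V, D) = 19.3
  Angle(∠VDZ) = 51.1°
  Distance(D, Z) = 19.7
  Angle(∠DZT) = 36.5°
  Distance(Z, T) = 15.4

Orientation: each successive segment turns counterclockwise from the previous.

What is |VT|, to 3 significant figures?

7.57

∠VDZ = 51.1° gives DZ at 149° from the x-axis; with |DZ| = 19.7, Z = (-0.397, -0.474). ∠DZT = 36.5° gives ZT at -67.2° from the x-axis; with |ZT| = 15.4, T = (5.57, -14.7). Then |VT| = |T − V| = 7.57.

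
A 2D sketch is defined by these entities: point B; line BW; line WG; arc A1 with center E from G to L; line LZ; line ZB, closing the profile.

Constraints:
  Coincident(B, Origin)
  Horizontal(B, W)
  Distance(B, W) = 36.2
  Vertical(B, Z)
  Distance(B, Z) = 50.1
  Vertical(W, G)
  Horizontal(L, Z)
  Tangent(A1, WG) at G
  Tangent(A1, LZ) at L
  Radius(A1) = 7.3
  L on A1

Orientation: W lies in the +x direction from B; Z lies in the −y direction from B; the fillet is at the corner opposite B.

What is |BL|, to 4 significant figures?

57.84

The virtual corner opposite B is at (36.20, -50.10). The tangent condition forces EG to be normal to WG and since A1 is tangent to LZ there, EL ⟂ LZ, with radius 7.3, so the center E sits 7.3 in from both sides at E = (28.90, -42.80). That places the tangent points at G = (36.20, -42.80) on WG and L = (28.90, -50.10) on LZ. Then |BL| = |L − B| = 57.84.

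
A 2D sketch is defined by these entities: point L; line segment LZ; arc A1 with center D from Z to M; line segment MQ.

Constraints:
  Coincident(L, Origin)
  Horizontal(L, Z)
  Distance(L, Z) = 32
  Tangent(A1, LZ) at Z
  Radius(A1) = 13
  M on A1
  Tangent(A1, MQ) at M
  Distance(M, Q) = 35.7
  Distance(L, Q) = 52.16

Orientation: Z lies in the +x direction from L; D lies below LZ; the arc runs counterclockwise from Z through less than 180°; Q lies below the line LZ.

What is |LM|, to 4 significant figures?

22.99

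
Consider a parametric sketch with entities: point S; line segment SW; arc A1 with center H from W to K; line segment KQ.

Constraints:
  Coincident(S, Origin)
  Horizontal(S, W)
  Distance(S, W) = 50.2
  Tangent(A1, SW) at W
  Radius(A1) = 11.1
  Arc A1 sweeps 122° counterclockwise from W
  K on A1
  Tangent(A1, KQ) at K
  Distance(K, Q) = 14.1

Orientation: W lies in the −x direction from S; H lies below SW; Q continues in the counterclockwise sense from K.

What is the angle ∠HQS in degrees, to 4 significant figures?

54.76°

On A1, W sits at bearing 90° from H; a 122° counterclockwise sweep puts K at bearing 212°, so K = H + 11.1·(cos 212°, sin 212°) = (-59.61, -16.98). Since A1 is tangent to KQ there, HK ⟂ KQ, so KQ runs along (−sin 212°, cos 212°); with |KQ| = 14.1, Q = (-52.14, -28.94). Then cos ∠HQS = QH·QS / (|QH||QS|), giving 54.76°.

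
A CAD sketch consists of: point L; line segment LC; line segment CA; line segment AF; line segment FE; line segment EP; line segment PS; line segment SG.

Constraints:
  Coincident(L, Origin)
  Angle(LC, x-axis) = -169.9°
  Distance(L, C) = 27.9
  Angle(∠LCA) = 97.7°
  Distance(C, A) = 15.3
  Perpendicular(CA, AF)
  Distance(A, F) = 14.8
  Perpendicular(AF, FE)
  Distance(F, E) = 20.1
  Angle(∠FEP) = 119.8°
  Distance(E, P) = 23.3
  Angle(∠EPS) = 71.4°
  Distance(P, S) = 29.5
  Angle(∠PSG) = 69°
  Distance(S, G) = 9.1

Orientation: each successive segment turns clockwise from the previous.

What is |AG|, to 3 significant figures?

4.81

L is at the origin; LC runs at -169.9° with length 27.9, so C = (-27.5, -4.89). ∠LCA = 97.7° gives CA at 108° from the x-axis; with |CA| = 15.3, A = (-32.1, 9.67). CA is perpendicular to AF, so AF runs at 17.8°; with |AF| = 14.8, F = (-18.1, 14.2). The perpendicularity gives FE at right angles to AF, so FE runs at -72.2°; with |FE| = 20.1, E = (-11.9, -4.94). ∠FEP = 119.8° gives EP at -132° from the x-axis; with |EP| = 23.3, P = (-27.6, -22.1). ∠EPS = 71.4° gives PS at 119° from the x-axis; with |PS| = 29.5, S = (-41.9, 3.66). ∠PSG = 69.0° gives SG at 8.00° from the x-axis; with |SG| = 9.1, G = (-32.9, 4.92). Then |AG| = |G − A| = 4.81.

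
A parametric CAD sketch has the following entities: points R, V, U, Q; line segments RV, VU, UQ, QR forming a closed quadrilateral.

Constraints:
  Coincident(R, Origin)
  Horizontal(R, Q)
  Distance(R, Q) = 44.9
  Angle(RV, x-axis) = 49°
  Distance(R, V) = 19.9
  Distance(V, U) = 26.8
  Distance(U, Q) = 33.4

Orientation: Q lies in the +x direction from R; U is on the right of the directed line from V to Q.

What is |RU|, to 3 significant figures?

18.0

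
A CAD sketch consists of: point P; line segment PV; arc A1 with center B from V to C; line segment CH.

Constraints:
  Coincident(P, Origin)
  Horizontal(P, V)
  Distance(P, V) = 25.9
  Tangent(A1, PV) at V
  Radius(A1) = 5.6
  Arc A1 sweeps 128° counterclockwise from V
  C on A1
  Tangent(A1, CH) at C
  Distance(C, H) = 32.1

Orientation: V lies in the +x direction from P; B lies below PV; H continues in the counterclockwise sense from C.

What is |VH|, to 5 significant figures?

37.617

P is at the origin; PV is horizontal with |PV| = 25.9 and V on the +x side, so V = (25.900, 0.0000). Tangency of A1 to PV means the radius BV is perpendicular to PV, so B = V + (0, -5.6) = (25.900, -5.6000). On A1, V sits at bearing 90° from B; a 128° counterclockwise sweep puts C at bearing 218°, so C = B + 5.6·(cos 218°, sin 218°) = (21.487, -9.0477). Tangency of A1 to CH means the radius BC is perpendicular to CH, so CH runs along (−sin 218°, cos 218°); with |CH| = 32.1, H = (41.250, -34.343). Then |VH| = |H − V| = 37.617.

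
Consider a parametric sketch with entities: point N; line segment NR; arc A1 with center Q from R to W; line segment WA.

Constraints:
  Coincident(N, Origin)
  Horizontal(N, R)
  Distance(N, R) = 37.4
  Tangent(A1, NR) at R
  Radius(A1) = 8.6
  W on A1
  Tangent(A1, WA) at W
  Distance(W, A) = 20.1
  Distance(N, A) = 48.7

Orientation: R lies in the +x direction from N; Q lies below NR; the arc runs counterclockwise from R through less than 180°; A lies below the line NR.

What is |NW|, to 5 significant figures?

32.006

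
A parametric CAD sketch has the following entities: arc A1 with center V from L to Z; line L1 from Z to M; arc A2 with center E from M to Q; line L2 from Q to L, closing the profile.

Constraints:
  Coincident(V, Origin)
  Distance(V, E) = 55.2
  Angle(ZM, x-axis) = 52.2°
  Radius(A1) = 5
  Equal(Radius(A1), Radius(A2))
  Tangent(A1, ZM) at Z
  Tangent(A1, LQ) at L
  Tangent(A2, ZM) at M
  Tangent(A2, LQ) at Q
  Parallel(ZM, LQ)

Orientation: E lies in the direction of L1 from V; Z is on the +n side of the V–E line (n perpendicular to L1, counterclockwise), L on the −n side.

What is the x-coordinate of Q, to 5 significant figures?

37.783

Tangency of A1 to both parallel lines with radius 5.0 puts Z and L at V ± 5.0·n: Z = (-3.9508, 3.0645), L = (3.9508, -3.0645). Equal radii place M and Q the same way about E: M = E + 5.0·n = (29.882, 46.681), Q = E − 5.0·n = (37.783, 40.552). So Q.x = 37.783.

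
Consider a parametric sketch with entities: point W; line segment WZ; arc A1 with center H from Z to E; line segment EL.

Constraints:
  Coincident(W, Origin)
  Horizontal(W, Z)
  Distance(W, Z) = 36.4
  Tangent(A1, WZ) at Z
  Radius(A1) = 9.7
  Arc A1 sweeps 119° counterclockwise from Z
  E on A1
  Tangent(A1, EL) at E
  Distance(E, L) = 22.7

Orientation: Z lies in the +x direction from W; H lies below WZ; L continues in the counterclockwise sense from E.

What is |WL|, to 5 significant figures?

51.850

W is at the origin; WZ is horizontal with |WZ| = 36.4 and Z on the +x side, so Z = (36.400, 0.0000). Tangency of A1 to WZ means the radius HZ is perpendicular to WZ, so H = Z + (0, -9.7) = (36.400, -9.7000). On A1, Z sits at bearing 90° from H; a 119° counterclockwise sweep puts E at bearing 209°, so E = H + 9.7·(cos 209°, sin 209°) = (27.916, -14.403). Since A1 is tangent to EL there, HE ⟂ EL, so EL runs along (−sin 209°, cos 209°); with |EL| = 22.7, L = (38.921, -34.257). Then |WL| = |L − W| = 51.850.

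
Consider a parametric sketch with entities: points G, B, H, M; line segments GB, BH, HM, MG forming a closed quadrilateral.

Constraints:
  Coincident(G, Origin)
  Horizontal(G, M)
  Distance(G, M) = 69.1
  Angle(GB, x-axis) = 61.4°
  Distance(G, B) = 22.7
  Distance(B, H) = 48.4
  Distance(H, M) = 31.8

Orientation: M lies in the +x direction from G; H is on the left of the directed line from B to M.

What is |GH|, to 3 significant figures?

65.5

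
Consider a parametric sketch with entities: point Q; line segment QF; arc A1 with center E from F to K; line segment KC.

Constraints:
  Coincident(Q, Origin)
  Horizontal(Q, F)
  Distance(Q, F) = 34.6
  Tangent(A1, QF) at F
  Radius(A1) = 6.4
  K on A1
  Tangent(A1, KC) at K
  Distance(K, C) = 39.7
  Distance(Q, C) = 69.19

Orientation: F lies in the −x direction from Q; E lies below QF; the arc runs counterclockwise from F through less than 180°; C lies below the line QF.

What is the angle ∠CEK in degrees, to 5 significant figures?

80.842°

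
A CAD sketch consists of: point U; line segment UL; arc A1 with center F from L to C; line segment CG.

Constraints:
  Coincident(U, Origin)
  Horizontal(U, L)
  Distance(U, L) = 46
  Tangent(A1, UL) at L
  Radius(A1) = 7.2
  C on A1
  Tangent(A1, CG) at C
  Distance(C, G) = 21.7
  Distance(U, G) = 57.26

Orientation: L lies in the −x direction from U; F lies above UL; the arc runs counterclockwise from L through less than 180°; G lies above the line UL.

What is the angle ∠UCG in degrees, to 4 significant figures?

130.1°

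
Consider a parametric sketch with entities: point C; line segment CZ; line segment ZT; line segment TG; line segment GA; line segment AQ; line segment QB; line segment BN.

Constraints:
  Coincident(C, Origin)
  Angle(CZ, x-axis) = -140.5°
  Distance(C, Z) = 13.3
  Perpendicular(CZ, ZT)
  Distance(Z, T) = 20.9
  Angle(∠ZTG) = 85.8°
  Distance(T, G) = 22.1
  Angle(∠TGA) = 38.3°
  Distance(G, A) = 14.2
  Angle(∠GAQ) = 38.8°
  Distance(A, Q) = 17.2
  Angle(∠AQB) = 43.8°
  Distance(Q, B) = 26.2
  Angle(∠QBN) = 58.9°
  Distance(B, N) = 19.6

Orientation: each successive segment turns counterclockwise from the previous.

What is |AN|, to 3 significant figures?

6.10

C is at the origin; CZ runs at -140.5° with length 13.3, so Z = (-10.3, -8.46). CZ ⟂ ZT, so ZT runs at -50.5°; with |ZT| = 20.9, T = (3.03, -24.6). ∠ZTG = 85.8° gives TG at 43.7° from the x-axis; with |TG| = 22.1, G = (19.0, -9.32). ∠TGA = 38.3° gives GA at -175° from the x-axis; with |GA| = 14.2, A = (4.87, -10.7). ∠GAQ = 38.8° gives AQ at -33.4° from the x-axis; with |AQ| = 17.2, Q = (19.2, -20.1). ∠AQB = 43.8° gives QB at 103° from the x-axis; with |QB| = 26.2, B = (13.4, 5.43). ∠QBN = 58.9° gives BN at -136° from the x-axis; with |BN| = 19.6, N = (-0.696, -8.16). Then |AN| = |N − A| = 6.10.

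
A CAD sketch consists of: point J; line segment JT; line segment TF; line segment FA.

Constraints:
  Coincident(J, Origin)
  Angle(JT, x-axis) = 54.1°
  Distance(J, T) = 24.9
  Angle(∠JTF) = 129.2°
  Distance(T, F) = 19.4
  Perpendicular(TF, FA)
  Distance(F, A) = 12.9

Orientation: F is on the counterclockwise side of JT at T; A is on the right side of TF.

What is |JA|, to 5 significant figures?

47.657

J is at the origin; JT runs at 54.1° with length 24.9, so T = 24.9·(cos 54.1°, sin 54.1°) = (14.601, 20.170). ∠JTF = 129.2°, so TF runs at 54.1° + (180° − 129.2°) = 104.90° from the x-axis; with |TF| = 19.4, F = T + 19.4·(cos 104.90°, sin 104.90°) = (9.6123, 38.918). The perpendicularity gives FA at right angles to TF; with |FA| = 12.9 on the right of TF, A = F + 12.9·(0.96638, 0.25713) = (22.079, 42.235). Then |JA| = |A − J| = 47.657.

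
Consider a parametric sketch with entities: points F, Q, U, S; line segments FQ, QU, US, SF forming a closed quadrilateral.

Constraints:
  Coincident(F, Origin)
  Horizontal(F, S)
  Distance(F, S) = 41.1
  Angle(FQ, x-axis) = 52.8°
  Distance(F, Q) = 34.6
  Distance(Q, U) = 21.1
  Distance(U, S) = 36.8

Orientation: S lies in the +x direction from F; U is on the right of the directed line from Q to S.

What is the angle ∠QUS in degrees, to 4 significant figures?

65.96°

F is at the origin; F and S share the same y with |FS| = 41.1 and S in +x, so S = (41.1, 0). FQ runs at 52.8° with |FQ| = 34.6, so Q = (20.92, 27.56). U is determined by |QU| = 21.1 and |US| = 36.8 together: it lies at the intersection of circle(Q, 21.1) and circle(S, 36.8). With |QS| = 34.16, the foot of the radical line on QS is 3.773 from Q and the perpendicular offset is √(21.1² − 3.773²) = 20.76. Taking the right-of-QS solution: U = (6.399, 12.25).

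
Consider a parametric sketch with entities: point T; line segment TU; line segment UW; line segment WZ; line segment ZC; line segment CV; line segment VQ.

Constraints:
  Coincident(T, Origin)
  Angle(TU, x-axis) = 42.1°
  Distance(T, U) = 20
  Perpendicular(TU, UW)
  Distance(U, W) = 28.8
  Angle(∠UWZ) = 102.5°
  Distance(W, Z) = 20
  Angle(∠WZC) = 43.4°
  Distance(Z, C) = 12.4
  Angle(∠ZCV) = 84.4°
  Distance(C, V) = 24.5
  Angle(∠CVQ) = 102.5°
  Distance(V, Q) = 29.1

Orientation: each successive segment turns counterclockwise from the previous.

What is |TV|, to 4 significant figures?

46.62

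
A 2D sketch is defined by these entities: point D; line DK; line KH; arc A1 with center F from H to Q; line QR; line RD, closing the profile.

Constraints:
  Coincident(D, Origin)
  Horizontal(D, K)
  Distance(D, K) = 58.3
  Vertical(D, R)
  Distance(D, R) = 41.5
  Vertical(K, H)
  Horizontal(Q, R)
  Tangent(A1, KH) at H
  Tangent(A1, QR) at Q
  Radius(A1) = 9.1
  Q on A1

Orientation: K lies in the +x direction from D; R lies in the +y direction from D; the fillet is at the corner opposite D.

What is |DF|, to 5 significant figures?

58.910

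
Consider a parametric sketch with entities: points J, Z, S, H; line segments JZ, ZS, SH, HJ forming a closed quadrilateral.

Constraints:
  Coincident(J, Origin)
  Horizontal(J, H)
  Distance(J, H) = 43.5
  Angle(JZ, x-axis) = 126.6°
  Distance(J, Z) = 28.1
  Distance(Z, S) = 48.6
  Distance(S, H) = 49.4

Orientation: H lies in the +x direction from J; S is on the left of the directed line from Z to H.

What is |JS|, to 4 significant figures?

52.81

Checks: |ZS| = 48.60 ✓; |SH| = 49.40 ✓.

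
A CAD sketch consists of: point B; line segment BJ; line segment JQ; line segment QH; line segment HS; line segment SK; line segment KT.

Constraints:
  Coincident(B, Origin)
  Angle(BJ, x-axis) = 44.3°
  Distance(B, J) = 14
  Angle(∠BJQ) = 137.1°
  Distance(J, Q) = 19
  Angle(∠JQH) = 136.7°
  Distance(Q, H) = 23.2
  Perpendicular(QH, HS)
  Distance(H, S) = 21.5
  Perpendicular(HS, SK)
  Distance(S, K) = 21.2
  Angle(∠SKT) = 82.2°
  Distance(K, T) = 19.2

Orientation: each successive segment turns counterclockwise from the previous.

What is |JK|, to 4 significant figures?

17.95

B is at the origin; BJ runs at 44.3° with length 14.0, so J = (10.02, 9.778). ∠BJQ = 137.1° gives JQ at 87.20° from the x-axis; with |JQ| = 19.0, Q = (10.95, 28.76). ∠JQH = 136.7° gives QH at 130.5° from the x-axis; with |QH| = 23.2, H = (-4.119, 46.40). The perpendicularity gives HS at right angles to QH, so HS runs at -139.5°; with |HS| = 21.5, S = (-20.47, 32.43). HS is perpendicular to SK, so SK runs at -49.50°; with |SK| = 21.2, K = (-6.700, 16.31). Then |JK| = |K − J| = 17.95.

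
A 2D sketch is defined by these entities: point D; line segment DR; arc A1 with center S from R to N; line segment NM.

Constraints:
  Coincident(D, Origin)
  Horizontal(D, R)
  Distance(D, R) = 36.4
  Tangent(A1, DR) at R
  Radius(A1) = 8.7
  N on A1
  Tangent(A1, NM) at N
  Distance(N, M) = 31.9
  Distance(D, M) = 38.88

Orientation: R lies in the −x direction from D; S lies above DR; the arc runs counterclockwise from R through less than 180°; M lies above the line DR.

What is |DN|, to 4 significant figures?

28.84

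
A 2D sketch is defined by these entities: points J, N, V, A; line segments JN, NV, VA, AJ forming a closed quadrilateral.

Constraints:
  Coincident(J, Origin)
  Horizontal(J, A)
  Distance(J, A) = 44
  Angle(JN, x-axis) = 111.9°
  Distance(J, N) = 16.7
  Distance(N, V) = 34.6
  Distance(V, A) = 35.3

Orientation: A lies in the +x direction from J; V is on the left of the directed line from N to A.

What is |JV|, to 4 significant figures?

39.12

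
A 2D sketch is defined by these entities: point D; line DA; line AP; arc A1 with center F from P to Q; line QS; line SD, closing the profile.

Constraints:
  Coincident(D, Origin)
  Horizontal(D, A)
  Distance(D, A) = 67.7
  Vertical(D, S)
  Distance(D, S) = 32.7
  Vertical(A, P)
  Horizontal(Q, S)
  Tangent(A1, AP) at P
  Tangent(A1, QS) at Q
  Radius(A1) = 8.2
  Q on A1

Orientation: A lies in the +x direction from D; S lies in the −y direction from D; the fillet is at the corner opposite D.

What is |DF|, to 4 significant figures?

64.35

D is at the origin; D and A share the same y with |DA| = 67.7 and A on the +x side, so A = (67.70, 0.000). D and S share the same x with |DS| = 32.7 and S on the −y side, so S = (0.000, -32.70). The virtual corner opposite D is at (67.70, -32.70). Tangency of A1 to AP means the radius FP is perpendicular to AP and tangency of A1 to QS means the radius FQ is perpendicular to QS, with radius 8.2, so the center F sits 8.2 in from both sides at F = (59.50, -24.50). Then |DF| = |F − D| = 64.35.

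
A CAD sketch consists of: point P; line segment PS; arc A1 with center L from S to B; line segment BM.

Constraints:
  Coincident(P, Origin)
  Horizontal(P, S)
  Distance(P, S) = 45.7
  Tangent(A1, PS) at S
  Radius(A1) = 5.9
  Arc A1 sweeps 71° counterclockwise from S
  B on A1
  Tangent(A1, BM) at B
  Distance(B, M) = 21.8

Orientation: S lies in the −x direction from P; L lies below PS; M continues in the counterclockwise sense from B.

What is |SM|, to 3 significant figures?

27.7

P is at the origin; P and S share the same y with |PS| = 45.7 and S on the −x side, so S = (-45.7, 0.00). A1 meets PS tangentially, so LS is at right angles to PS, so L = S + (0, -5.9) = (-45.7, -5.90). On A1, S sits at bearing 90° from L; a 71° counterclockwise sweep puts B at bearing 161°, so B = L + 5.9·(cos 161°, sin 161°) = (-51.3, -3.98). The tangent condition forces LB to be normal to BM, so BM runs along (−sin 161°, cos 161°); with |BM| = 21.8, M = (-58.4, -24.6). Then |SM| = |M − S| = 27.7.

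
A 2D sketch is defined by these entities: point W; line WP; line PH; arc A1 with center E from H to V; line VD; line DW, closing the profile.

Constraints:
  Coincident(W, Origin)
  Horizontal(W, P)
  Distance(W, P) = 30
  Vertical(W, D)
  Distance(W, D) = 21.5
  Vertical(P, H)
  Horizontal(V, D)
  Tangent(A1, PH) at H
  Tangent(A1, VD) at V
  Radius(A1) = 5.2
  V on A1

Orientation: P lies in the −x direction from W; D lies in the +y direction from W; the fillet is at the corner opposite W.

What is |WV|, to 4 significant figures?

32.82

W is at the origin; W and P share the same y with |WP| = 30.0 and P on the −x side, so P = (-30.00, 0.000). WD is vertical with |WD| = 21.5 and D on the +y side, so D = (0.000, 21.50). The virtual corner opposite W is at (-30.00, 21.50). A1 meets PH tangentially, so EH is at right angles to PH and since A1 is tangent to VD there, EV ⟂ VD, with radius 5.2, so the center E sits 5.2 in from both sides at E = (-24.80, 16.30). That places the tangent points at H = (-30.00, 16.30) on PH and V = (-24.80, 21.50) on VD. Then |WV| = |V − W| = 32.82.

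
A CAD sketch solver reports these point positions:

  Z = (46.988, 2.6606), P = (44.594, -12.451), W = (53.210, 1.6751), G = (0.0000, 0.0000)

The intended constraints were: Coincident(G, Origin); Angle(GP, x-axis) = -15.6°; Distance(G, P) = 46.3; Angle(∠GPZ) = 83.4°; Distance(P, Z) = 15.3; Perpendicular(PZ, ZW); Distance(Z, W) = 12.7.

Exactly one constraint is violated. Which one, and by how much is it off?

Distance(Z, W) = 12.7 — off by 6.40.

G = (0.00, 0.00) ✓; GP at -15.60° ✓; |GP| = 46.30 ✓; ∠GPZ = 83.40° ✓; |PZ| = 15.30 ✓; ∠(PZ, ZW) = 90.00° ✓; |ZW| = 6.300 ✗.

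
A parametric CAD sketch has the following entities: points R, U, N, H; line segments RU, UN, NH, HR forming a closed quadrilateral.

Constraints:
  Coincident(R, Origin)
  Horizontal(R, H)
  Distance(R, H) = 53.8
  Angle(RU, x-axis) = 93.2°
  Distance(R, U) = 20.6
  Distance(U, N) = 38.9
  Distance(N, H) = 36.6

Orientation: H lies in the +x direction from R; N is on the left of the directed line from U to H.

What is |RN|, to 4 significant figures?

48.19

R is at the origin; R and H share the same y with |RH| = 53.8 and H in +x, so H = (53.8, 0). RU runs at 93.2° with |RU| = 20.6, so U = (-1.150, 20.57). N is determined by |UN| = 38.9 and |NH| = 36.6 together: it lies at the intersection of circle(U, 38.9) and circle(H, 36.6). With |UH| = 58.67, the foot of the radical line on UH is 30.82 from U and the perpendicular offset is √(38.9² − 30.82²) = 23.74. Taking the left-of-UH solution: N = (36.03, 32.00).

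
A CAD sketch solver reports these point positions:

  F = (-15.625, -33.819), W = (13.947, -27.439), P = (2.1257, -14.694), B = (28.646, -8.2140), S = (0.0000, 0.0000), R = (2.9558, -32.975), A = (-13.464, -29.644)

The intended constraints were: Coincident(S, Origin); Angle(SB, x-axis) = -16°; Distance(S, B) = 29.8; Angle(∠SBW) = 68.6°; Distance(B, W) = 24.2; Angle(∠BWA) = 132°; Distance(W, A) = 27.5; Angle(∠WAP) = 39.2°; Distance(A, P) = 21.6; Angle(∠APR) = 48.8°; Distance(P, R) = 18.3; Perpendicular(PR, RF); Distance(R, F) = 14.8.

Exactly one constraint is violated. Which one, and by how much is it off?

Distance(R, F) = 14.8 — off by 3.80.

S = (0.00, 0.00) ✓; SB at -16.00° ✓; |SB| = 29.80 ✓; ∠SBW = 68.60° ✓; |BW| = 24.20 ✓; ∠BWA = 132.0° ✓; |WA| = 27.50 ✓; ∠WAP = 39.20° ✓; |AP| = 21.60 ✓; ∠APR = 48.80° ✓; |PR| = 18.30 ✓; ∠(PR, RF) = 90.00° ✓; |RF| = 18.60 ✗.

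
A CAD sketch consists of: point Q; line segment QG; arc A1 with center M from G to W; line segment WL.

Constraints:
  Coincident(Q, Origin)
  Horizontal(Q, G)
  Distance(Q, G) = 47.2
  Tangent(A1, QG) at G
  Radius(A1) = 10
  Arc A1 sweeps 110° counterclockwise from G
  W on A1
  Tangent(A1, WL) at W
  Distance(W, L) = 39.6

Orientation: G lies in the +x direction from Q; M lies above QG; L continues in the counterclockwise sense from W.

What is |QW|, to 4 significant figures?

58.17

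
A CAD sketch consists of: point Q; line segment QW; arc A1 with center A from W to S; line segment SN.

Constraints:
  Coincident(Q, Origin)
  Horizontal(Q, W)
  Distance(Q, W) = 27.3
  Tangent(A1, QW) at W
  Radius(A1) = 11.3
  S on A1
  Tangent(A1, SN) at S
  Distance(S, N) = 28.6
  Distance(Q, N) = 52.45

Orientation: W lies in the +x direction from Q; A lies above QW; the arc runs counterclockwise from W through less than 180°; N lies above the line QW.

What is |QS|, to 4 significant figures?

40.74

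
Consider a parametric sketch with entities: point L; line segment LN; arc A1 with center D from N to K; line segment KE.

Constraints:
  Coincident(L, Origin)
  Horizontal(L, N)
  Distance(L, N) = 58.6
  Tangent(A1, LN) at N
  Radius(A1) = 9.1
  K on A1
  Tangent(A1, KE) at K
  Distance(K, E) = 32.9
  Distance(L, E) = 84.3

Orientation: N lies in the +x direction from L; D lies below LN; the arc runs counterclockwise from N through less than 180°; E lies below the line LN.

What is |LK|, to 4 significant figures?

54.21

L is at the origin; LN is horizontal with |LN| = 58.6 and N on the +x side, so N = (58.60, 0.000). A1 meets LN tangentially, so DN is at right angles to LN, so D = N + (0, -9.1) = (58.60, -9.100). Since DK ⟂ KE (tangency), |DE| = √(9.1² + 32.9²) = 34.14 regardless of where K sits on A1. So E lies on both circle(L, 84.3) and circle(D, 34.14); the below-LN intersection is E = (74.60, -39.25). K is the foot of the tangent from E: K = (51.99, -15.35).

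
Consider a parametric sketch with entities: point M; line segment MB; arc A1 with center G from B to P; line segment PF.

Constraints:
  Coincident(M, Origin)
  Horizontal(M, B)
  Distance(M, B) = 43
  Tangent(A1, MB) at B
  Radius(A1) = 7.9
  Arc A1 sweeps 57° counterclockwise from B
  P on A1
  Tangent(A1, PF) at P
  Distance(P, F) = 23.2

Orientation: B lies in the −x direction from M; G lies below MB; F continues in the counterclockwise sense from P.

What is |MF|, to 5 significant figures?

66.392

M is at the origin; MB is horizontal with |MB| = 43.0 and B on the −x side, so B = (-43.000, 0.0000). Since A1 is tangent to MB there, GB ⟂ MB, so G = B + (0, -7.9) = (-43.000, -7.9000). On A1, B sits at bearing 90° from G; a 57° counterclockwise sweep puts P at bearing 147°, so P = G + 7.9·(cos 147°, sin 147°) = (-49.625, -3.5974). The tangent condition forces GP to be normal to PF, so PF runs along (−sin 147°, cos 147°); with |PF| = 23.2, F = (-62.261, -23.055). Then |MF| = |F − M| = 66.392.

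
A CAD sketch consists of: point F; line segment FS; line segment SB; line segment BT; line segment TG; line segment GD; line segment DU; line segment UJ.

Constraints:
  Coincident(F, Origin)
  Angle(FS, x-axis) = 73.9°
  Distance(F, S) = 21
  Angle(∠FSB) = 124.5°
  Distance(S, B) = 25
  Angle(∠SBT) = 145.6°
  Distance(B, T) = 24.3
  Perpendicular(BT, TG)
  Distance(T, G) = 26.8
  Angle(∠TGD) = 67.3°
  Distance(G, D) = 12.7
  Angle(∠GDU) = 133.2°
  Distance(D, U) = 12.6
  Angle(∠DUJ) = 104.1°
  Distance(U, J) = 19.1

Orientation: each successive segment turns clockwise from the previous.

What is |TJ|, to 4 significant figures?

0.8523

∠GDU = 133.2° gives DU at 94.50° from the x-axis; with |DU| = 12.6, U = (34.62, 16.11). ∠DUJ = 104.1° gives UJ at 18.60° from the x-axis; with |UJ| = 19.1, J = (52.72, 22.20). Then |TJ| = |J − T| = 0.8523.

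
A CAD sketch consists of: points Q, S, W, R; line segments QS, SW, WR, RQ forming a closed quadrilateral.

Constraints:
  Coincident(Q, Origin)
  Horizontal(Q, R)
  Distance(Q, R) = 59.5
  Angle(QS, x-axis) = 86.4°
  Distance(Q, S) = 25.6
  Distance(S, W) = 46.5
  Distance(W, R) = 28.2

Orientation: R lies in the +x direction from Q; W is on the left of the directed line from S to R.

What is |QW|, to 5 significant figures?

54.587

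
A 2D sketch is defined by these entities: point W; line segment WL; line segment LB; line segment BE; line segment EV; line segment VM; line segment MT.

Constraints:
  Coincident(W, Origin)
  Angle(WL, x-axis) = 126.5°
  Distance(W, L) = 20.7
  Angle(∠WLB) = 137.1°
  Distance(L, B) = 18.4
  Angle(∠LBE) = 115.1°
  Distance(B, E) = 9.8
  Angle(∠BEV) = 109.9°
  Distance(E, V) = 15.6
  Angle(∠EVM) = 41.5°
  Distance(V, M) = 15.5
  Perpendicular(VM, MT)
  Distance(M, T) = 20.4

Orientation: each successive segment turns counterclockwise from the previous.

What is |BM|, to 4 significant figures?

7.403

W is at the origin; WL runs at 126.5° with length 20.7, so L = (-12.31, 16.64). ∠WLB = 137.1° gives LB at 169.4° from the x-axis; with |LB| = 18.4, B = (-30.40, 20.02). ∠LBE = 115.1° gives BE at -125.7° from the x-axis; with |BE| = 9.8, E = (-36.12, 12.07). ∠BEV = 109.9° gives EV at -55.60° from the x-axis; with |EV| = 15.6, V = (-27.30, -0.8056). ∠EVM = 41.5° gives VM at 82.90° from the x-axis; with |VM| = 15.5, M = (-25.39, 14.58). Then |BM| = |M − B| = 7.403.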